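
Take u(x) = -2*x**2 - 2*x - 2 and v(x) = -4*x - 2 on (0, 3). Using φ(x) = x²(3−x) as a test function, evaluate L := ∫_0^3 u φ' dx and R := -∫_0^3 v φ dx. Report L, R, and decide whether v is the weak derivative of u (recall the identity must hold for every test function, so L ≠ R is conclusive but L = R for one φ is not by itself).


LHS = 621/10, RHS = 621/10. Yes, v = u' weakly.

u(x) = -2*x**2 - 2*x - 2, classical derivative u'(x) = -4*x - 2.
φ(x) = x²(3−x), so φ'(x) = 3*x*(2 - x).
Note φ(0) = φ(3) = 0, so the boundary term u·φ vanishes.
LHS = ∫_0^3 u(x) φ'(x) dx = ∫_0^3 (6*x^4 - 6*x^3 - 6*x^2 - 12*x) dx. Term by term:
  ∫_0^3 6*x^4 dx = 1458/5;  ∫_0^3 -6*x^3 dx = -243/2;  ∫_0^3 -6*x^2 dx = -54;
  ∫_0^3 -12*x dx = -54.
Sum: 1458/5 − 243/2 − 54 − 54 = 621/10.
So LHS = 621/10.
∫_0^3 v(x) φ(x) dx = ∫_0^3 (4*x^4 - 10*x^3 - 6*x^2) dx. Term by term:
  ∫_0^3 4*x^4 dx = 972/5;  ∫_0^3 -10*x^3 dx = -405/2;  ∫_0^3 -6*x^2 dx = -54.
Sum: 972/5 − 405/2 − 54 = -621/10.
So RHS = -∫_0^3 v(x) φ(x) dx = 621/10.
LHS = RHS, so the identity holds for this test φ.
Moreover u is smooth here and v(x) = u'(x) = -4*x - 2 pointwise, so the identity holds for every test function. Hence v is the weak derivative of u.


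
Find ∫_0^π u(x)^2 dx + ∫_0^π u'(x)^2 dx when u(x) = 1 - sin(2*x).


||u||_{H^1(0,π)}^2 = 7*π/2

u'(x) = -2*cos(2*x).
Expand u² and (u')² and integrate term by term on (0, π), using: for integers n ≥ 1, ∫_0^π sin²(nx) dx = ∫_0^π cos²(nx) dx = π/2; for n ≠ n', ∫_0^π sin(nx)sin(n'x) dx = ∫_0^π cos(nx)cos(n'x) dx = 0; and by product-to-sum, ∫_0^π sin(nx)cos(n'x) dx = ½∫_0^π [sin((n+n')x) + sin((n−n')x)] dx, which is 0 when n+n' is even and 2n/(n²−n'²) when n+n' is odd (it need not vanish on (0, π)). For the constant mode: ∫_0^π 1 dx = π, ∫_0^π cos(nx) dx = 0, ∫_0^π sin(nx) dx = (1−(−1)^n)/n.
  u² squared terms: (1)²·∫1 dx = 1·π = π;  (-1)²·∫sin(2x)² dx = 1·π/2 = π/2.
  u² cross terms: 2·(1)·(-1)·∫1·sin(2x) dx = -2·(0) = 0.
  So ∫_0^π u² dx = π + π/2 + 0 = 3*π/2.
  (u')² squared terms: (-2)²·∫cos(2x)² dx = 4·π/2 = 2*π.
  So ∫_0^π (u')² dx = 2*π.
||u||_{H^1}^2 = (3*π/2) + (2*π) = 7*π/2.


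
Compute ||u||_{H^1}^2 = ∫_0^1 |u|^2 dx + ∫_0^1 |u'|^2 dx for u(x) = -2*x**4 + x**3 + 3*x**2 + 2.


||u||_{H^1}^2 = 8389/630

The H^1 norm (squared) on an interval (0, L) is
  ||u||_{H^1}^2 = ∫_0^L u(x)^2 dx + ∫_0^L u'(x)^2 dx.
Compute u'(x) = -8*x**3 + 3*x**2 + 6*x.
Then u(x)^2 = 4*x**8 - 4*x**7 - 11*x**6 + 6*x**5 + x**4 + 4*x**3 + 12*x**2 + 4 and u'(x)^2 = 64*x**6 - 48*x**5 - 87*x**4 + 36*x**3 + 36*x**2.
Integrate each monomial from 0 to 1 using ∫_0^1 c·x^n dx = c·1^(n+1)/(n+1):
  ∫_0^1 u(x)^2 dx = ∫_0^1 (4*x^8 - 4*x^7 - 11*x^6 + 6*x^5 + x^4 + 4*x^3 + 12*x^2 + 4) dx. Term by term:
    ∫_0^1 4*x^8 dx = 4/9;  ∫_0^1 -4*x^7 dx = -1/2;  ∫_0^1 -11*x^6 dx = -11/7;
    ∫_0^1 6*x^5 dx = 1;  ∫_0^1 x^4 dx = 1/5;  ∫_0^1 4*x^3 dx = 1;
    ∫_0^1 12*x^2 dx = 4;  ∫_0^1 4 dx = 4.
  Sum: 4/9 − 1/2 − 11/7 + 1 + 1/5 + 1 + 4 + 4 = 5401/630.
  ∫_0^1 u'(x)^2 dx = ∫_0^1 (64*x^6 - 48*x^5 - 87*x^4 + 36*x^3 + 36*x^2) dx. Term by term:
    ∫_0^1 64*x^6 dx = 64/7;  ∫_0^1 -48*x^5 dx = -8;  ∫_0^1 -87*x^4 dx = -87/5;
    ∫_0^1 36*x^3 dx = 9;  ∫_0^1 36*x^2 dx = 12.
  Sum: 64/7 − 8 − 87/5 + 9 + 12 = 166/35.
Adding: ||u||_{H^1}^2 = 5401/630 + 166/35 = 8389/630.


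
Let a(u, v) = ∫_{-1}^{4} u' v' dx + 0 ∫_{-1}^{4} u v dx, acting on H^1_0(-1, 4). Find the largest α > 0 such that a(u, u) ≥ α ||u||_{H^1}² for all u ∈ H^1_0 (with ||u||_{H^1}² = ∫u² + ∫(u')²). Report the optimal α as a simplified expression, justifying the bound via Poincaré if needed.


α = π^2/(π^2 + 25)

Coercivity of a(·,·) on H^1_0(-1, 4) means a(u, u) ≥ α ||u||_{H^1}² for every u ∈ H^1_0.
The interval has length L = 5, and Poincaré/coercivity depend only on L. Here a(u, u) = ∫(u')² + (0)·∫u².
Here c = 0, so a(u,u) = ∫(u')² alone. The condition a(u,u) ≥ α||u||_{H^1}² reads (1−α)∫(u')² ≥ (α−c)∫u². Any admissible α is ≤ 1 (rapidly oscillating u have ∫u²/∫(u')² → 0), and α = 1 would force 0 ≥ (1−c)∫u², impossible since c < 1; so 1−α > 0. By the sharp Poincaré inequality on H^1_0 of an interval of length L, ∫(u')² ≥ (π/L)²∫u² with equality for the first sine mode sin(π(x−x₀)/L) (x₀ the left endpoint), so the inequality holds for all u iff (1−α)(π/L)² ≥ α − c, i.e. α ≤ ((π/L)² + c)/((π/L)² + 1) = (1 + c(L/π)²)/(1 + (L/π)²). (Direct route, valid since c ≤ 0: Poincaré gives c∫u² ≥ c(L/π)²∫(u')², so a(u,u) ≥ (1 + c(L/π)²)∫(u')², while ||u||_{H^1}² ≤ (1 + (L/π)²)∫(u')²; dividing yields the same α.) With (π/L)² = π^2/25 and c = 0, the largest admissible constant is α = ((π/L)² + c)/((π/L)² + 1).
Simplifying, α = π^2/(π^2 + 25).


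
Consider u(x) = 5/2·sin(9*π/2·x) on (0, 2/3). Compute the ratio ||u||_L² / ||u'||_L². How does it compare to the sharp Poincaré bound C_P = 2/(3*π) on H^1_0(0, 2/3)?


||u||_L² / ||u'||_L² = 2/(9*π) < C_P = 2/(3*π).

u(x) = 5/2·sin(9*π/2·x), so u'(x) = 45*π*cos(9*π*x/2)/4.
Writing u(x) = A·sin(kπx/L) with A = 5/2 and k = 3, use ∫_0^L sin²(kπx/L) dx = L/2 and ∫_0^L cos²(kπx/L) dx = L/2.
u² = 25/4·sin²(9*π/2·x) and (u')² = 2025*π^2/16·cos²(9*π/2·x), and each of sin², cos² integrates to L/2 = 1/3 over (0, 2/3).
∫_0^2/3 u² dx = 25/12, so ||u||_L² = 5*sqrt(3)/6.
∫_0^2/3 (u')² dx = 675*π^2/16, so ||u'||_L² = 15*sqrt(3)*π/4.
Ratio ||u||_L² / ||u'||_L² = 2/(9*π).
Sharp Poincaré constant on H^1_0(0, 2/3) is C_P = L/π = 2/(3*π), achieved by sin(3*π/2·x).
This is the k = 3 harmonic; the ratio L/(kπ) is strictly less than C_P = L/π, consistent with the sharp inequality ||u||_L² ≤ C_P ||u'||_L².


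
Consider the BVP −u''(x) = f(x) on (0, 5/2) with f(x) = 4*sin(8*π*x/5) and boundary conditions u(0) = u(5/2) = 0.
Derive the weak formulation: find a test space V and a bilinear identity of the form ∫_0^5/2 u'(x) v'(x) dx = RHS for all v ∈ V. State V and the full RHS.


V = H^1_0(0, 5/2) (so v(0) = v(5/2) = 0); weak form: ∫_0^5/2 u'v' dx = ∫_0^5/2 (4*sin(8*π*x/5)) v dx for all v ∈ V.

Multiply both sides by a test function v and integrate from 0 to 5/2:
  ∫_0^5/2 −u''(x) v(x) dx = ∫_0^5/2 f(x) v(x) dx.
Integrate the LHS by parts once:
  ∫_0^5/2 −u'' v dx = −[u'(x) v(x)]_0^5/2 + ∫_0^5/2 u'(x) v'(x) dx.
Thus ∫_0^5/2 u'(x) v'(x) dx = ∫_0^5/2 f(x) v(x) dx + [u'(x) v(x)]_0^5/2.
Choose V so that boundary terms are either known or forced to vanish.
u is Dirichlet: u(0) = u(5/2) = 0. Let V = H^1_0(0, 5/2); then v(0) = v(5/2) = 0, and [u' v]_0^5/2 = 0.
Weak formulation: find u (satisfying any essential BC) such that ∫_0^5/2 u'(x) v'(x) dx = ∫_0^5/2 f v dx for all v ∈ V.
Substituting f(x) = 4*sin(8*π*x/5), the right-hand side is ∫_0^5/2 (4*sin(8*π*x/5)) v dx.


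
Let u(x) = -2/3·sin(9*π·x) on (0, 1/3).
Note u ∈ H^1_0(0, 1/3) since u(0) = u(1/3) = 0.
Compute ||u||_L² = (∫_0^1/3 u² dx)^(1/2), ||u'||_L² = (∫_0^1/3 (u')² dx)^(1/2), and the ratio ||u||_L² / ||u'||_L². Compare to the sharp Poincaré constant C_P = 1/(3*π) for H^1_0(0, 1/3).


||u||_L² / ||u'||_L² = 1/(9*π) < C_P = 1/(3*π).

u(x) = -2/3·sin(9*π·x), so u'(x) = -6*π*cos(9*π*x).
Writing u(x) = A·sin(kπx/L) with A = -2/3 and k = 3, use ∫_0^L sin²(kπx/L) dx = L/2 and ∫_0^L cos²(kπx/L) dx = L/2.
u² = 4/9·sin²(9*π·x) and (u')² = 36*π^2·cos²(9*π·x), and each of sin², cos² integrates to L/2 = 1/6 over (0, 1/3).
∫_0^1/3 u² dx = 2/27, so ||u||_L² = sqrt(6)/9.
∫_0^1/3 (u')² dx = 6*π^2, so ||u'||_L² = sqrt(6)*π.
Ratio ||u||_L² / ||u'||_L² = 1/(9*π).
Sharp Poincaré constant on H^1_0(0, 1/3) is C_P = L/π = 1/(3*π), achieved by sin(3*π·x).
This is the k = 3 harmonic; the ratio L/(kπ) is strictly less than C_P = L/π, consistent with the sharp inequality ||u||_L² ≤ C_P ||u'||_L².


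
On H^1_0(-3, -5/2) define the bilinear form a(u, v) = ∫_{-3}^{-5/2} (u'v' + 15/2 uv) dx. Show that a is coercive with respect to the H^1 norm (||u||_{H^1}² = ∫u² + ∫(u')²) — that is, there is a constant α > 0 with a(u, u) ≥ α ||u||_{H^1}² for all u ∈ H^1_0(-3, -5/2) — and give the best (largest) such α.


α = 1

Coercivity of a(·,·) on H^1_0(-3, -5/2) means a(u, u) ≥ α ||u||_{H^1}² for every u ∈ H^1_0.
The interval has length L = 1/2, and Poincaré/coercivity depend only on L. Here a(u, u) = ∫(u')² + (15/2)·∫u².
Here c = 15/2 ≥ 1, so a(u,u) = ∫(u')² + c∫u² ≥ ∫(u')² + ∫u² = ||u||_{H^1}², i.e. α = 1 works. No larger α is possible: a(u,u) ≥ α||u||_{H^1}² means (1−α)∫(u')² ≥ (α−c)∫u², and for the modes u_n = sin(nπ(x−x₀)/L) (x₀ the left endpoint) one has ∫u_n²/∫(u_n')² = (L/(nπ))² → 0, so a(u_n,u_n)/||u_n||_{H^1}² → 1. Hence the optimal constant is α = 1.
Therefore α = 1.


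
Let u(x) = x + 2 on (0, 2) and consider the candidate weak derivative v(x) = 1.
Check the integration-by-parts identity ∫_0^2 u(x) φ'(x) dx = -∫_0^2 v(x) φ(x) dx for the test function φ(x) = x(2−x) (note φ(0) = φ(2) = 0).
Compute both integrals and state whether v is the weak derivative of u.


LHS = -4/3, RHS = -4/3. Yes, v = u' weakly.

u(x) = x + 2, classical derivative u'(x) = 1.
φ(x) = x(2−x), so φ'(x) = 2 - 2*x.
Note φ(0) = φ(2) = 0, so the boundary term u·φ vanishes.
LHS = ∫_0^2 u(x) φ'(x) dx = ∫_0^2 (-2*x^2 - 2*x + 4) dx. Term by term:
  ∫_0^2 -2*x^2 dx = -16/3;  ∫_0^2 -2*x dx = -4;  ∫_0^2 4 dx = 8.
Sum: -16/3 − 4 + 8 = -4/3.
So LHS = -4/3.
∫_0^2 v(x) φ(x) dx = ∫_0^2 (-x^2 + 2*x) dx. Term by term:
  ∫_0^2 -x^2 dx = -8/3;  ∫_0^2 2*x dx = 4.
Sum: -8/3 + 4 = 4/3.
So RHS = -∫_0^2 v(x) φ(x) dx = -4/3.
LHS = RHS, so the identity holds for this test φ.
Moreover u is smooth here and v(x) = u'(x) = 1 pointwise, so the identity holds for every test function. Hence v is the weak derivative of u.


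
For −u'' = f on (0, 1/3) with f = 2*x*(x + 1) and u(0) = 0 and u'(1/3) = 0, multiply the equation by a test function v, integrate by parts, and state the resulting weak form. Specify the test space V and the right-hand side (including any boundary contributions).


V = {v ∈ H^1(0, 1/3) : v(0) = 0} (test functions vanish at x = 0 where u is specified); weak form: ∫_0^1/3 u'v' dx = ∫_0^1/3 (2*x*(x + 1)) v dx for all v ∈ V.

Multiply both sides by a test function v and integrate from 0 to 1/3:
  ∫_0^1/3 −u''(x) v(x) dx = ∫_0^1/3 f(x) v(x) dx.
Integrate the LHS by parts once:
  ∫_0^1/3 −u'' v dx = −[u'(x) v(x)]_0^1/3 + ∫_0^1/3 u'(x) v'(x) dx.
Thus ∫_0^1/3 u'(x) v'(x) dx = ∫_0^1/3 f(x) v(x) dx + [u'(x) v(x)]_0^1/3.
Choose V so that boundary terms are either known or forced to vanish.
Mixed BC: u(0) = 0 (Dirichlet) and u'(1/3) = 0 (Neumann). Define V = {v ∈ H^1(0, 1/3) : v(0) = 0}. Then [u' v]_0^1/3 = u'(1/3)·v(1/3) − u'(0)·0 = 0.
Weak formulation: find u (satisfying any essential BC) such that ∫_0^1/3 u'(x) v'(x) dx = ∫_0^1/3 f v dx for all v ∈ V (Dirichlet at 0 absorbed into V; the Neumann datum at x = 1/3 is zero, so no boundary term remains).
Substituting f(x) = 2*x*(x + 1), the right-hand side is ∫_0^1/3 (2*x*(x + 1)) v dx.


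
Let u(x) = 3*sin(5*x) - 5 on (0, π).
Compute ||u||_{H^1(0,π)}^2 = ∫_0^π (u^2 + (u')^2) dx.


||u||_{H^1(0,π)}^2 = -12 + 142*π

u'(x) = 15*cos(5*x).
Expand u² and (u')² and integrate term by term on (0, π), using: for integers n ≥ 1, ∫_0^π sin²(nx) dx = ∫_0^π cos²(nx) dx = π/2; for n ≠ n', ∫_0^π sin(nx)sin(n'x) dx = ∫_0^π cos(nx)cos(n'x) dx = 0; and by product-to-sum, ∫_0^π sin(nx)cos(n'x) dx = ½∫_0^π [sin((n+n')x) + sin((n−n')x)] dx, which is 0 when n+n' is even and 2n/(n²−n'²) when n+n' is odd (it need not vanish on (0, π)). For the constant mode: ∫_0^π 1 dx = π, ∫_0^π cos(nx) dx = 0, ∫_0^π sin(nx) dx = (1−(−1)^n)/n.
  u² squared terms: (-5)²·∫1 dx = 25·π = 25*π;  (3)²·∫sin(5x)² dx = 9·π/2 = 9*π/2.
  u² cross terms: 2·(-5)·(3)·∫1·sin(5x) dx = -30·(2/5) = -12.
  So ∫_0^π u² dx = 25*π + 9*π/2 − 12 = -12 + 59*π/2.
  (u')² squared terms: (15)²·∫cos(5x)² dx = 225·π/2 = 225*π/2.
  So ∫_0^π (u')² dx = 225*π/2.
||u||_{H^1}^2 = (-12 + 59*π/2) + (225*π/2) = -12 + 142*π.


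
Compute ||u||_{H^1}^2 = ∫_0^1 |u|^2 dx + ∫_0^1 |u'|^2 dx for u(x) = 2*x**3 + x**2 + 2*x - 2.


||u||_{H^1}^2 = 228/7

The H^1 norm (squared) on an interval (0, L) is
  ||u||_{H^1}^2 = ∫_0^L u(x)^2 dx + ∫_0^L u'(x)^2 dx.
Compute u'(x) = 6*x**2 + 2*x + 2.
Then u(x)^2 = 4*x**6 + 4*x**5 + 9*x**4 - 4*x**3 - 8*x + 4 and u'(x)^2 = 36*x**4 + 24*x**3 + 28*x**2 + 8*x + 4.
Integrate each monomial from 0 to 1 using ∫_0^1 c·x^n dx = c·1^(n+1)/(n+1):
  ∫_0^1 u(x)^2 dx = ∫_0^1 (4*x^6 + 4*x^5 + 9*x^4 - 4*x^3 - 8*x + 4) dx. Term by term:
    ∫_0^1 4*x^6 dx = 4/7;  ∫_0^1 4*x^5 dx = 2/3;  ∫_0^1 9*x^4 dx = 9/5;
    ∫_0^1 -4*x^3 dx = -1;  ∫_0^1 -8*x dx = -4;  ∫_0^1 4 dx = 4.
  Sum: 4/7 + 2/3 + 9/5 − 1 − 4 + 4 = 214/105.
  ∫_0^1 u'(x)^2 dx = ∫_0^1 (36*x^4 + 24*x^3 + 28*x^2 + 8*x + 4) dx. Term by term:
    ∫_0^1 36*x^4 dx = 36/5;  ∫_0^1 24*x^3 dx = 6;  ∫_0^1 28*x^2 dx = 28/3;
    ∫_0^1 8*x dx = 4;  ∫_0^1 4 dx = 4.
  Sum: 36/5 + 6 + 28/3 + 4 + 4 = 458/15.
Adding: ||u||_{H^1}^2 = 214/105 + 458/15 = 228/7.


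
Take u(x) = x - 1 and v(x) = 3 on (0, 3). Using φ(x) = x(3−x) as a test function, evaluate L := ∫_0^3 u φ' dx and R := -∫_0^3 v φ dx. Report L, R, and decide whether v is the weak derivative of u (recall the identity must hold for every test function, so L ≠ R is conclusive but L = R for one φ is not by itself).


LHS = -9/2, RHS = -27/2. No, v is not the weak derivative of u.

u(x) = x - 1, classical derivative u'(x) = 1.
φ(x) = x(3−x), so φ'(x) = 3 - 2*x.
Note φ(0) = φ(3) = 0, so the boundary term u·φ vanishes.
LHS = ∫_0^3 u(x) φ'(x) dx = ∫_0^3 (-2*x^2 + 5*x - 3) dx. Term by term:
  ∫_0^3 -2*x^2 dx = -18;  ∫_0^3 5*x dx = 45/2;  ∫_0^3 -3 dx = -9.
Sum: -18 + 45/2 − 9 = -9/2.
So LHS = -9/2.
∫_0^3 v(x) φ(x) dx = ∫_0^3 (-3*x^2 + 9*x) dx. Term by term:
  ∫_0^3 -3*x^2 dx = -27;  ∫_0^3 9*x dx = 81/2.
Sum: -27 + 81/2 = 27/2.
So RHS = -∫_0^3 v(x) φ(x) dx = -27/2.
LHS − RHS = 9 ≠ 0, so the identity fails.
(For a valid weak derivative the identity must hold for EVERY test function, in particular this one. The failure shows v is NOT the weak derivative of u.)
Correct weak derivative would be u'(x) = 1.


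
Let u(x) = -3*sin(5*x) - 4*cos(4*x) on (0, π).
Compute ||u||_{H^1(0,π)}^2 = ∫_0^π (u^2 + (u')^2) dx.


||u||_{H^1(0,π)}^2 = 1360/3 + 253*π

u'(x) = 16*sin(4*x) - 15*cos(5*x).
Expand u² and (u')² and integrate term by term on (0, π), using: for integers n ≥ 1, ∫_0^π sin²(nx) dx = ∫_0^π cos²(nx) dx = π/2; for n ≠ n', ∫_0^π sin(nx)sin(n'x) dx = ∫_0^π cos(nx)cos(n'x) dx = 0; and by product-to-sum, ∫_0^π sin(nx)cos(n'x) dx = ½∫_0^π [sin((n+n')x) + sin((n−n')x)] dx, which is 0 when n+n' is even and 2n/(n²−n'²) when n+n' is odd (it need not vanish on (0, π)).
  u² squared terms: (-4)²·∫cos(4x)² dx = 16·π/2 = 8*π;  (-3)²·∫sin(5x)² dx = 9·π/2 = 9*π/2.
  u² cross terms: 2·(-4)·(-3)·∫cos(4x)·sin(5x) dx = 24·(10/9) = 80/3.
  So ∫_0^π u² dx = 8*π + 9*π/2 + 80/3 = 80/3 + 25*π/2.
  (u')² squared terms: (-15)²·∫cos(5x)² dx = 225·π/2 = 225*π/2;  (16)²·∫sin(4x)² dx = 256·π/2 = 128*π.
  (u')² cross terms: 2·(-15)·(16)·∫cos(5x)·sin(4x) dx = -480·(-8/9) = 1280/3.
  So ∫_0^π (u')² dx = 225*π/2 + 128*π + 1280/3 = 1280/3 + 481*π/2.
||u||_{H^1}^2 = (80/3 + 25*π/2) + (1280/3 + 481*π/2) = 1360/3 + 253*π.


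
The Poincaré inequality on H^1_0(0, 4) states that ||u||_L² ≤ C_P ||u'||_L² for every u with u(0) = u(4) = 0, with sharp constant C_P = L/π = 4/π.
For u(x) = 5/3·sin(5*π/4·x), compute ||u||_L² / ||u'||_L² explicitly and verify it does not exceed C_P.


||u||_L² / ||u'||_L² = 4/(5*π) < C_P = 4/π.

u(x) = 5/3·sin(5*π/4·x), so u'(x) = 25*π*cos(5*π*x/4)/12.
Writing u(x) = A·sin(kπx/L) with A = 5/3 and k = 5, use ∫_0^L sin²(kπx/L) dx = L/2 and ∫_0^L cos²(kπx/L) dx = L/2.
u² = 25/9·sin²(5*π/4·x) and (u')² = 625*π^2/144·cos²(5*π/4·x), and each of sin², cos² integrates to L/2 = 2 over (0, 4).
∫_0^4 u² dx = 50/9, so ||u||_L² = 5*sqrt(2)/3.
∫_0^4 (u')² dx = 625*π^2/72, so ||u'||_L² = 25*sqrt(2)*π/12.
Ratio ||u||_L² / ||u'||_L² = 4/(5*π).
Sharp Poincaré constant on H^1_0(0, 4) is C_P = L/π = 4/π, achieved by sin(π/4·x).
This is the k = 5 harmonic; the ratio L/(kπ) is strictly less than C_P = L/π, consistent with the sharp inequality ||u||_L² ≤ C_P ||u'||_L².


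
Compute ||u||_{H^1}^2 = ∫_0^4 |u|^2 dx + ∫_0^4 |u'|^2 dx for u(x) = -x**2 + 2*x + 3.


||u||_{H^1}^2 = 1132/15

The H^1 norm (squared) on an interval (0, L) is
  ||u||_{H^1}^2 = ∫_0^L u(x)^2 dx + ∫_0^L u'(x)^2 dx.
Compute u'(x) = 2 - 2*x.
Then u(x)^2 = x**4 - 4*x**3 - 2*x**2 + 12*x + 9 and u'(x)^2 = 4*x**2 - 8*x + 4.
Integrate each monomial from 0 to 4 using ∫_0^4 c·x^n dx = c·4^(n+1)/(n+1):
  ∫_0^4 u(x)^2 dx = ∫_0^4 (x^4 - 4*x^3 - 2*x^2 + 12*x + 9) dx. Term by term:
    ∫_0^4 x^4 dx = 1024/5;  ∫_0^4 -4*x^3 dx = -256;  ∫_0^4 -2*x^2 dx = -128/3;
    ∫_0^4 12*x dx = 96;  ∫_0^4 9 dx = 36.
  Sum: 1024/5 − 256 − 128/3 + 96 + 36 = 572/15.
  ∫_0^4 u'(x)^2 dx = ∫_0^4 (4*x^2 - 8*x + 4) dx. Term by term:
    ∫_0^4 4*x^2 dx = 256/3;  ∫_0^4 -8*x dx = -64;  ∫_0^4 4 dx = 16.
  Sum: 256/3 − 64 + 16 = 112/3.
Adding: ||u||_{H^1}^2 = 572/15 + 112/3 = 1132/15.


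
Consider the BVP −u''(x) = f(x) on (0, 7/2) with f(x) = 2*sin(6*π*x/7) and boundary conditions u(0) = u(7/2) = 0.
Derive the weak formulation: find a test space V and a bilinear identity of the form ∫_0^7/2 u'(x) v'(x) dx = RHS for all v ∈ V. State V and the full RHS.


V = H^1_0(0, 7/2) (so v(0) = v(7/2) = 0); weak form: ∫_0^7/2 u'v' dx = ∫_0^7/2 (2*sin(6*π*x/7)) v dx for all v ∈ V.

Multiply both sides by a test function v and integrate from 0 to 7/2:
  ∫_0^7/2 −u''(x) v(x) dx = ∫_0^7/2 f(x) v(x) dx.
Integrate the LHS by parts once:
  ∫_0^7/2 −u'' v dx = −[u'(x) v(x)]_0^7/2 + ∫_0^7/2 u'(x) v'(x) dx.
Thus ∫_0^7/2 u'(x) v'(x) dx = ∫_0^7/2 f(x) v(x) dx + [u'(x) v(x)]_0^7/2.
Choose V so that boundary terms are either known or forced to vanish.
u is Dirichlet: u(0) = u(7/2) = 0. Let V = H^1_0(0, 7/2); then v(0) = v(7/2) = 0, and [u' v]_0^7/2 = 0.
Weak formulation: find u (satisfying any essential BC) such that ∫_0^7/2 u'(x) v'(x) dx = ∫_0^7/2 f v dx for all v ∈ V.
Substituting f(x) = 2*sin(6*π*x/7), the right-hand side is ∫_0^7/2 (2*sin(6*π*x/7)) v dx.


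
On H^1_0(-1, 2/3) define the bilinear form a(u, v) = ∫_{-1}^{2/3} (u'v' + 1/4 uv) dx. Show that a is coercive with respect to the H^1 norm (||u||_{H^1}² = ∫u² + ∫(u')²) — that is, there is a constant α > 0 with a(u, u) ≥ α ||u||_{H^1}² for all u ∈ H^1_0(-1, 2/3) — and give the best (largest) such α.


α = (25 + 36*π^2)/(4*(25 + 9*π^2))

Coercivity of a(·,·) on H^1_0(-1, 2/3) means a(u, u) ≥ α ||u||_{H^1}² for every u ∈ H^1_0.
The interval has length L = 5/3, and Poincaré/coercivity depend only on L. Here a(u, u) = ∫(u')² + (1/4)·∫u².
Here 0 < c = 1/4 < 1. The condition a(u,u) ≥ α||u||_{H^1}² reads (1−α)∫(u')² ≥ (α−c)∫u². Any admissible α is ≤ 1 (rapidly oscillating u have ∫u²/∫(u')² → 0), and α = 1 would force 0 ≥ (1−c)∫u², impossible since c < 1; so 1−α > 0. By the sharp Poincaré inequality on H^1_0 of an interval of length L, ∫(u')² ≥ (π/L)²∫u² with equality for the first sine mode sin(π(x−x₀)/L) (x₀ the left endpoint), so the inequality holds for all u iff (1−α)(π/L)² ≥ α − c, i.e. α ≤ ((π/L)² + c)/((π/L)² + 1) = (1 + c(L/π)²)/(1 + (L/π)²). With (π/L)² = 9*π^2/25 and c = 1/4, the largest admissible constant is α = ((π/L)² + c)/((π/L)² + 1).
Simplifying, α = (25 + 36*π^2)/(4*(25 + 9*π^2)).


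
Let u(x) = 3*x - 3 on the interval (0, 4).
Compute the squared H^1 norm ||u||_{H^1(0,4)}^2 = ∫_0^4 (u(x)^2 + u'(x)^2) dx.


||u||_{H^1}^2 = 120

The H^1 norm (squared) on an interval (0, L) is
  ||u||_{H^1}^2 = ∫_0^L u(x)^2 dx + ∫_0^L u'(x)^2 dx.
Compute u'(x) = 3.
Then u(x)^2 = 9*x**2 - 18*x + 9 and u'(x)^2 = 9.
Integrate each monomial from 0 to 4 using ∫_0^4 c·x^n dx = c·4^(n+1)/(n+1):
  ∫_0^4 u(x)^2 dx = ∫_0^4 (9*x^2 - 18*x + 9) dx. Term by term:
    ∫_0^4 9*x^2 dx = 192;  ∫_0^4 -18*x dx = -144;  ∫_0^4 9 dx = 36.
  Sum: 192 − 144 + 36 = 84.
  ∫_0^4 u'(x)^2 dx = ∫_0^4 (9) dx. Term by term:
    ∫_0^4 9 dx = 36.
Adding: ||u||_{H^1}^2 = 84 + 36 = 120.


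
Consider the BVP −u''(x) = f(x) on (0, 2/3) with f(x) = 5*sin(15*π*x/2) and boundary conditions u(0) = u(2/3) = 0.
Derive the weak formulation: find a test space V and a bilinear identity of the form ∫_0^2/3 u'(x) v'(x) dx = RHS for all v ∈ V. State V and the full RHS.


V = H^1_0(0, 2/3) (so v(0) = v(2/3) = 0); weak form: ∫_0^2/3 u'v' dx = ∫_0^2/3 (5*sin(15*π*x/2)) v dx for all v ∈ V.

Multiply both sides by a test function v and integrate from 0 to 2/3:
  ∫_0^2/3 −u''(x) v(x) dx = ∫_0^2/3 f(x) v(x) dx.
Integrate the LHS by parts once:
  ∫_0^2/3 −u'' v dx = −[u'(x) v(x)]_0^2/3 + ∫_0^2/3 u'(x) v'(x) dx.
Thus ∫_0^2/3 u'(x) v'(x) dx = ∫_0^2/3 f(x) v(x) dx + [u'(x) v(x)]_0^2/3.
Choose V so that boundary terms are either known or forced to vanish.
u is Dirichlet: u(0) = u(2/3) = 0. Let V = H^1_0(0, 2/3); then v(0) = v(2/3) = 0, and [u' v]_0^2/3 = 0.
Weak formulation: find u (satisfying any essential BC) such that ∫_0^2/3 u'(x) v'(x) dx = ∫_0^2/3 f v dx for all v ∈ V.
Substituting f(x) = 5*sin(15*π*x/2), the right-hand side is ∫_0^2/3 (5*sin(15*π*x/2)) v dx.


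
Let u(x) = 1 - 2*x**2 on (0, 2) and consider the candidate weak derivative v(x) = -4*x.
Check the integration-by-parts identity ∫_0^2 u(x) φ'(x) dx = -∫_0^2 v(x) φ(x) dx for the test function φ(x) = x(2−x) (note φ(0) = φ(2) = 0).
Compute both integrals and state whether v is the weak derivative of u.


LHS = 16/3, RHS = 16/3. Yes, v = u' weakly.

u(x) = 1 - 2*x**2, classical derivative u'(x) = -4*x.
φ(x) = x(2−x), so φ'(x) = 2 - 2*x.
Note φ(0) = φ(2) = 0, so the boundary term u·φ vanishes.
LHS = ∫_0^2 u(x) φ'(x) dx = ∫_0^2 (4*x^3 - 4*x^2 - 2*x + 2) dx. Term by term:
  ∫_0^2 4*x^3 dx = 16;  ∫_0^2 -4*x^2 dx = -32/3;  ∫_0^2 -2*x dx = -4;
  ∫_0^2 2 dx = 4.
Sum: 16 − 32/3 − 4 + 4 = 16/3.
So LHS = 16/3.
∫_0^2 v(x) φ(x) dx = ∫_0^2 (4*x^3 - 8*x^2) dx. Term by term:
  ∫_0^2 4*x^3 dx = 16;  ∫_0^2 -8*x^2 dx = -64/3.
Sum: 16 − 64/3 = -16/3.
So RHS = -∫_0^2 v(x) φ(x) dx = 16/3.
LHS = RHS, so the identity holds for this test φ.
Moreover u is smooth here and v(x) = u'(x) = -4*x pointwise, so the identity holds for every test function. Hence v is the weak derivative of u.


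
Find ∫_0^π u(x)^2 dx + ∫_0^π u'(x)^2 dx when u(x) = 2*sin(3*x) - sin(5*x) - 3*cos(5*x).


||u||_{H^1(0,π)}^2 = 150*π

u'(x) = 15*sin(5*x) + 6*cos(3*x) - 5*cos(5*x).
Expand u² and (u')² and integrate term by term on (0, π), using: for integers n ≥ 1, ∫_0^π sin²(nx) dx = ∫_0^π cos²(nx) dx = π/2; for n ≠ n', ∫_0^π sin(nx)sin(n'x) dx = ∫_0^π cos(nx)cos(n'x) dx = 0; and by product-to-sum, ∫_0^π sin(nx)cos(n'x) dx = ½∫_0^π [sin((n+n')x) + sin((n−n')x)] dx, which is 0 when n+n' is even and 2n/(n²−n'²) when n+n' is odd (it need not vanish on (0, π)).
  u² squared terms: (-1)²·∫sin(5x)² dx = 1·π/2 = π/2;  (-3)²·∫cos(5x)² dx = 9·π/2 = 9*π/2;  (2)²·∫sin(3x)² dx = 4·π/2 = 2*π.
  u² cross terms: 2·(-1)·(-3)·∫sin(5x)·cos(5x) dx = 6·(0) = 0;  2·(-1)·(2)·∫sin(5x)·sin(3x) dx = -4·(0) = 0;  2·(-3)·(2)·∫cos(5x)·sin(3x) dx = -12·(0) = 0.
  So ∫_0^π u² dx = π/2 + 9*π/2 + 2*π + 0 + 0 + 0 = 7*π.
  (u')² squared terms: (-5)²·∫cos(5x)² dx = 25·π/2 = 25*π/2;  (6)²·∫cos(3x)² dx = 36·π/2 = 18*π;  (15)²·∫sin(5x)² dx = 225·π/2 = 225*π/2.
  (u')² cross terms: 2·(-5)·(6)·∫cos(5x)·cos(3x) dx = -60·(0) = 0;  2·(-5)·(15)·∫cos(5x)·sin(5x) dx = -150·(0) = 0;  2·(6)·(15)·∫cos(3x)·sin(5x) dx = 180·(0) = 0.
  So ∫_0^π (u')² dx = 25*π/2 + 18*π + 225*π/2 + 0 + 0 + 0 = 143*π.
||u||_{H^1}^2 = (7*π) + (143*π) = 150*π.


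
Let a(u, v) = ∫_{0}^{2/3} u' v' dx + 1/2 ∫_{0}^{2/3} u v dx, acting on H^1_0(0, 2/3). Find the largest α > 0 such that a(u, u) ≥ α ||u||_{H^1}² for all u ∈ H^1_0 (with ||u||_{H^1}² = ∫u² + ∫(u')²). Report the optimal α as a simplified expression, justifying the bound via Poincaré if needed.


α = (2 + 9*π^2)/(4 + 9*π^2)

Coercivity of a(·,·) on H^1_0(0, 2/3) means a(u, u) ≥ α ||u||_{H^1}² for every u ∈ H^1_0.
The interval has length L = 2/3, and Poincaré/coercivity depend only on L. Here a(u, u) = ∫(u')² + (1/2)·∫u².
Here 0 < c = 1/2 < 1. The condition a(u,u) ≥ α||u||_{H^1}² reads (1−α)∫(u')² ≥ (α−c)∫u². Any admissible α is ≤ 1 (rapidly oscillating u have ∫u²/∫(u')² → 0), and α = 1 would force 0 ≥ (1−c)∫u², impossible since c < 1; so 1−α > 0. By the sharp Poincaré inequality on H^1_0 of an interval of length L, ∫(u')² ≥ (π/L)²∫u² with equality for the first sine mode sin(π(x−x₀)/L) (x₀ the left endpoint), so the inequality holds for all u iff (1−α)(π/L)² ≥ α − c, i.e. α ≤ ((π/L)² + c)/((π/L)² + 1) = (1 + c(L/π)²)/(1 + (L/π)²). With (π/L)² = 9*π^2/4 and c = 1/2, the largest admissible constant is α = ((π/L)² + c)/((π/L)² + 1).
Simplifying, α = (2 + 9*π^2)/(4 + 9*π^2).


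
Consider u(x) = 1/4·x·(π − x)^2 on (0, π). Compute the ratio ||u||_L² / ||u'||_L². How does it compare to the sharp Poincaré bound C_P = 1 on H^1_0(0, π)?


||u||_L² / ||u'||_L² = sqrt(14)*π/14 < C_P = 1.

u(x) = 1/4·x·(π − x)^2, so u'(x) = (x - π)*(3*x - π)/4.
u(x) = 1/4·x·(π − x)^2 vanishes at x = 0 and x = π, so u ∈ H^1_0(0, π). Differentiate via the product rule and integrate the resulting polynomials term by term.
  ∫_0^π u² dx = ∫_0^π (x^6/16 - π*x^5/4 + 3*π^2*x^4/8 - π^3*x^3/4 + π^4*x^2/16) dx. Term by term:
    ∫_0^π x^6/16 dx = π^7/112;  ∫_0^π -π*x^5/4 dx = -π^7/24;  ∫_0^π 3*π^2*x^4/8 dx = 3*π^7/40;
    ∫_0^π -π^3*x^3/4 dx = -π^7/16;  ∫_0^π π^4*x^2/16 dx = π^7/48.
  Sum: π^7/112 − π^7/24 + 3*π^7/40 − π^7/16 + π^7/48 = π^7/1680.
  ∫_0^π (u')² dx = ∫_0^π (9*x^4/16 - 3*π*x^3/2 + 11*π^2*x^2/8 - π^3*x/2 + π^4/16) dx. Term by term:
    ∫_0^π 9*x^4/16 dx = 9*π^5/80;  ∫_0^π -3*π*x^3/2 dx = -3*π^5/8;  ∫_0^π 11*π^2*x^2/8 dx = 11*π^5/24;
    ∫_0^π -π^3*x/2 dx = -π^5/4;  ∫_0^π π^4/16 dx = π^5/16.
  Sum: 9*π^5/80 − 3*π^5/8 + 11*π^5/24 − π^5/4 + π^5/16 = π^5/120.
∫_0^π u² dx = π^7/1680, so ||u||_L² = sqrt(105)*π^(7/2)/420.
∫_0^π (u')² dx = π^5/120, so ||u'||_L² = sqrt(30)*π^(5/2)/60.
Ratio ||u||_L² / ||u'||_L² = sqrt(14)*π/14.
Sharp Poincaré constant on H^1_0(0, π) is C_P = L/π = 1, achieved by sin(x).
A polynomial bump cannot attain the sharp Poincaré constant (only the first sine eigenfunction does), so the ratio is strictly less than C_P, consistent with ||u||_L² ≤ C_P ||u'||_L².


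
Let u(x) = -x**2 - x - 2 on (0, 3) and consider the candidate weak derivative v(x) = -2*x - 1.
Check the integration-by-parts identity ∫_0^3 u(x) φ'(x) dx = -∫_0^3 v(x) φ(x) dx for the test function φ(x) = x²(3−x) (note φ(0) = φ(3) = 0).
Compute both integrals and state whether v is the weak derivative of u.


LHS = 621/20, RHS = 621/20. Yes, v = u' weakly.

u(x) = -x**2 - x - 2, classical derivative u'(x) = -2*x - 1.
φ(x) = x²(3−x), so φ'(x) = 3*x*(2 - x).
Note φ(0) = φ(3) = 0, so the boundary term u·φ vanishes.
LHS = ∫_0^3 u(x) φ'(x) dx = ∫_0^3 (3*x^4 - 3*x^3 - 12*x) dx. Term by term:
  ∫_0^3 3*x^4 dx = 729/5;  ∫_0^3 -3*x^3 dx = -243/4;  ∫_0^3 -12*x dx = -54.
Sum: 729/5 − 243/4 − 54 = 621/20.
So LHS = 621/20.
∫_0^3 v(x) φ(x) dx = ∫_0^3 (2*x^4 - 5*x^3 - 3*x^2) dx. Term by term:
  ∫_0^3 2*x^4 dx = 486/5;  ∫_0^3 -5*x^3 dx = -405/4;  ∫_0^3 -3*x^2 dx = -27.
Sum: 486/5 − 405/4 − 27 = -621/20.
So RHS = -∫_0^3 v(x) φ(x) dx = 621/20.
LHS = RHS, so the identity holds for this test φ.
Moreover u is smooth here and v(x) = u'(x) = -2*x - 1 pointwise, so the identity holds for every test function. Hence v is the weak derivative of u.


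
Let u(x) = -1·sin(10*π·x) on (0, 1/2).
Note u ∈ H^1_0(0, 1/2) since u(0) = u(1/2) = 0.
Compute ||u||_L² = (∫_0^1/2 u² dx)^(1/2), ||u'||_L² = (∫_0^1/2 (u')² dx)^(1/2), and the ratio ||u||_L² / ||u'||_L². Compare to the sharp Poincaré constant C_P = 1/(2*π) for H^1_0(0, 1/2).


||u||_L² / ||u'||_L² = 1/(10*π) < C_P = 1/(2*π).

u(x) = -1·sin(10*π·x), so u'(x) = -10*π*cos(10*π*x).
Writing u(x) = A·sin(kπx/L) with A = -1 and k = 5, use ∫_0^L sin²(kπx/L) dx = L/2 and ∫_0^L cos²(kπx/L) dx = L/2.
u² = 1·sin²(10*π·x) and (u')² = 100*π^2·cos²(10*π·x), and each of sin², cos² integrates to L/2 = 1/4 over (0, 1/2).
∫_0^1/2 u² dx = 1/4, so ||u||_L² = 1/2.
∫_0^1/2 (u')² dx = 25*π^2, so ||u'||_L² = 5*π.
Ratio ||u||_L² / ||u'||_L² = 1/(10*π).
Sharp Poincaré constant on H^1_0(0, 1/2) is C_P = L/π = 1/(2*π), achieved by sin(2*π·x).
This is the k = 5 harmonic; the ratio L/(kπ) is strictly less than C_P = L/π, consistent with the sharp inequality ||u||_L² ≤ C_P ||u'||_L².


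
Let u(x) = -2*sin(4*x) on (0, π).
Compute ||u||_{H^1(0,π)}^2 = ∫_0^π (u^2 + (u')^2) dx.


||u||_{H^1(0,π)}^2 = 34*π

u'(x) = -8*cos(4*x).
Expand u² and (u')² and integrate term by term on (0, π), using: for integers n ≥ 1, ∫_0^π sin²(nx) dx = ∫_0^π cos²(nx) dx = π/2; for n ≠ n', ∫_0^π sin(nx)sin(n'x) dx = ∫_0^π cos(nx)cos(n'x) dx = 0; and by product-to-sum, ∫_0^π sin(nx)cos(n'x) dx = ½∫_0^π [sin((n+n')x) + sin((n−n')x)] dx, which is 0 when n+n' is even and 2n/(n²−n'²) when n+n' is odd (it need not vanish on (0, π)).
  u² squared terms: (-2)²·∫sin(4x)² dx = 4·π/2 = 2*π.
  So ∫_0^π u² dx = 2*π.
  (u')² squared terms: (-8)²·∫cos(4x)² dx = 64·π/2 = 32*π.
  So ∫_0^π (u')² dx = 32*π.
||u||_{H^1}^2 = (2*π) + (32*π) = 34*π.


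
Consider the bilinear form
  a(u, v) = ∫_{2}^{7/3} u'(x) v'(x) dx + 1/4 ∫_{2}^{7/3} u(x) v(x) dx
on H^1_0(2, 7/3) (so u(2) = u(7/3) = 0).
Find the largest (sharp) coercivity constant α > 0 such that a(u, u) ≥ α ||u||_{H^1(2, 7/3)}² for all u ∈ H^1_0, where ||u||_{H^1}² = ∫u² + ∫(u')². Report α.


α = (1 + 36*π^2)/(4*(1 + 9*π^2))

Coercivity of a(·,·) on H^1_0(2, 7/3) means a(u, u) ≥ α ||u||_{H^1}² for every u ∈ H^1_0.
The interval has length L = 1/3, and Poincaré/coercivity depend only on L. Here a(u, u) = ∫(u')² + (1/4)·∫u².
Here 0 < c = 1/4 < 1. The condition a(u,u) ≥ α||u||_{H^1}² reads (1−α)∫(u')² ≥ (α−c)∫u². Any admissible α is ≤ 1 (rapidly oscillating u have ∫u²/∫(u')² → 0), and α = 1 would force 0 ≥ (1−c)∫u², impossible since c < 1; so 1−α > 0. By the sharp Poincaré inequality on H^1_0 of an interval of length L, ∫(u')² ≥ (π/L)²∫u² with equality for the first sine mode sin(π(x−x₀)/L) (x₀ the left endpoint), so the inequality holds for all u iff (1−α)(π/L)² ≥ α − c, i.e. α ≤ ((π/L)² + c)/((π/L)² + 1) = (1 + c(L/π)²)/(1 + (L/π)²). With (π/L)² = 9*π^2 and c = 1/4, the largest admissible constant is α = ((π/L)² + c)/((π/L)² + 1).
Simplifying, α = (1 + 36*π^2)/(4*(1 + 9*π^2)).


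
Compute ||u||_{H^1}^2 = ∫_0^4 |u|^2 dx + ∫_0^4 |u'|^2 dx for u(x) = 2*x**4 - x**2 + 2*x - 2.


||u||_{H^1}^2 = 80756192/315

The H^1 norm (squared) on an interval (0, L) is
  ||u||_{H^1}^2 = ∫_0^L u(x)^2 dx + ∫_0^L u'(x)^2 dx.
Compute u'(x) = 8*x**3 - 2*x + 2.
Then u(x)^2 = 4*x**8 - 4*x**6 + 8*x**5 - 7*x**4 - 4*x**3 + 8*x**2 - 8*x + 4 and u'(x)^2 = 64*x**6 - 32*x**4 + 32*x**3 + 4*x**2 - 8*x + 4.
Integrate each monomial from 0 to 4 using ∫_0^4 c·x^n dx = c·4^(n+1)/(n+1):
  ∫_0^4 u(x)^2 dx = ∫_0^4 (4*x^8 - 4*x^6 + 8*x^5 - 7*x^4 - 4*x^3 + 8*x^2 - 8*x + 4) dx. Term by term:
    ∫_0^4 4*x^8 dx = 1048576/9;  ∫_0^4 -4*x^6 dx = -65536/7;  ∫_0^4 8*x^5 dx = 16384/3;
    ∫_0^4 -7*x^4 dx = -7168/5;  ∫_0^4 -4*x^3 dx = -256;  ∫_0^4 8*x^2 dx = 512/3;
    ∫_0^4 -8*x dx = -64;  ∫_0^4 4 dx = 16.
  Sum: 1048576/9 − 65536/7 + 16384/3 − 7168/5 − 256 + 512/3 − 64 + 16 = 34977776/315.
  ∫_0^4 u'(x)^2 dx = ∫_0^4 (64*x^6 - 32*x^4 + 32*x^3 + 4*x^2 - 8*x + 4) dx. Term by term:
    ∫_0^4 64*x^6 dx = 1048576/7;  ∫_0^4 -32*x^4 dx = -32768/5;  ∫_0^4 32*x^3 dx = 2048;
    ∫_0^4 4*x^2 dx = 256/3;  ∫_0^4 -8*x dx = -64;  ∫_0^4 4 dx = 16.
  Sum: 1048576/7 − 32768/5 + 2048 + 256/3 − 64 + 16 = 15259472/105.
Adding: ||u||_{H^1}^2 = 34977776/315 + 15259472/105 = 80756192/315.


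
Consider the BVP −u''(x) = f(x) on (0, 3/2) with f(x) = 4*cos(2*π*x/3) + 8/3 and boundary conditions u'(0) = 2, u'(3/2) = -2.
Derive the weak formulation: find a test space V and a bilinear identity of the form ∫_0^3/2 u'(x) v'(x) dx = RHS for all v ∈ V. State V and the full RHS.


V = H^1(0, 3/2) (v unrestricted at boundary; u is determined up to an additive constant); weak form: ∫_0^3/2 u'v' dx = ∫_0^3/2 (4*cos(2*π*x/3) + 8/3) v dx − 2·v(3/2) − 2·v(0) for all v ∈ V.

Multiply both sides by a test function v and integrate from 0 to 3/2:
  ∫_0^3/2 −u''(x) v(x) dx = ∫_0^3/2 f(x) v(x) dx.
Integrate the LHS by parts once:
  ∫_0^3/2 −u'' v dx = −[u'(x) v(x)]_0^3/2 + ∫_0^3/2 u'(x) v'(x) dx.
Thus ∫_0^3/2 u'(x) v'(x) dx = ∫_0^3/2 f(x) v(x) dx + [u'(x) v(x)]_0^3/2.
Choose V so that boundary terms are either known or forced to vanish.
u has inhomogeneous Neumann u'(0) = 2, u'(3/2) = -2. [u' v]_0^3/2 = (-2)·v(3/2) − (2)·v(0) = − 2·v(3/2) − 2·v(0). Take V = H^1(0, 3/2); boundary term becomes part of RHS.
Weak formulation: find u (satisfying any essential BC) such that ∫_0^3/2 u'(x) v'(x) dx = ∫_0^3/2 f v dx − 2·v(3/2) − 2·v(0) for all v ∈ V (Neumann data are natural BCs: they enter the RHS as boundary terms).
Substituting f(x) = 4*cos(2*π*x/3) + 8/3, the right-hand side is ∫_0^3/2 (4*cos(2*π*x/3) + 8/3) v dx − 2·v(3/2) − 2·v(0).
Compatibility check (pure Neumann): taking v ≡ 1 ∈ V gives 0 = ∫_0^3/2 f dx + (-2) − (2), i.e. ∫_0^3/2 f dx must equal u'(0) − u'(3/2) = 4. Indeed ∫_0^3/2 (4*cos(2*π*x/3) + 8/3) dx = 4, so the data are compatible. The solution is then unique only up to an additive constant (fix it e.g. by requiring ∫_0^3/2 u dx = 0).


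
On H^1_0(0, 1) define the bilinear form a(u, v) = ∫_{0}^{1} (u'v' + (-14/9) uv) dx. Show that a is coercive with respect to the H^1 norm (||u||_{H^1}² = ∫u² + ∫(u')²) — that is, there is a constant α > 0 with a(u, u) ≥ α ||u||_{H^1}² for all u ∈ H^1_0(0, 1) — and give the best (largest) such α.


α = (-14/9 + π^2)/(1 + π^2)

Coercivity of a(·,·) on H^1_0(0, 1) means a(u, u) ≥ α ||u||_{H^1}² for every u ∈ H^1_0.
The interval has length L = 1, and Poincaré/coercivity depend only on L. Here a(u, u) = ∫(u')² + (-14/9)·∫u².
Here c = -14/9 < 0 with |c| < (π/L)² = π^2, so coercivity still holds. The condition a(u,u) ≥ α||u||_{H^1}² reads (1−α)∫(u')² ≥ (α−c)∫u². Any admissible α is ≤ 1 (rapidly oscillating u have ∫u²/∫(u')² → 0), and α = 1 would force 0 ≥ (1−c)∫u², impossible since c < 1; so 1−α > 0. By the sharp Poincaré inequality on H^1_0 of an interval of length L, ∫(u')² ≥ (π/L)²∫u² with equality for the first sine mode sin(π(x−x₀)/L) (x₀ the left endpoint), so the inequality holds for all u iff (1−α)(π/L)² ≥ α − c, i.e. α ≤ ((π/L)² + c)/((π/L)² + 1) = (1 + c(L/π)²)/(1 + (L/π)²). (Direct route, valid since c ≤ 0: Poincaré gives c∫u² ≥ c(L/π)²∫(u')², so a(u,u) ≥ (1 + c(L/π)²)∫(u')², while ||u||_{H^1}² ≤ (1 + (L/π)²)∫(u')²; dividing yields the same α.) With (π/L)² = π^2 and c = -14/9, the largest admissible constant is α = ((π/L)² + c)/((π/L)² + 1).
Simplifying, α = (-14/9 + π^2)/(1 + π^2).


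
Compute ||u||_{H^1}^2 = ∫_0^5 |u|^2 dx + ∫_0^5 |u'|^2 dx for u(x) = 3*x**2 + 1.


||u||_{H^1}^2 = 7380

The H^1 norm (squared) on an interval (0, L) is
  ||u||_{H^1}^2 = ∫_0^L u(x)^2 dx + ∫_0^L u'(x)^2 dx.
Compute u'(x) = 6*x.
Then u(x)^2 = 9*x**4 + 6*x**2 + 1 and u'(x)^2 = 36*x**2.
Integrate each monomial from 0 to 5 using ∫_0^5 c·x^n dx = c·5^(n+1)/(n+1):
  ∫_0^5 u(x)^2 dx = ∫_0^5 (9*x^4 + 6*x^2 + 1) dx. Term by term:
    ∫_0^5 9*x^4 dx = 5625;  ∫_0^5 6*x^2 dx = 250;  ∫_0^5 1 dx = 5.
  Sum: 5625 + 250 + 5 = 5880.
  ∫_0^5 u'(x)^2 dx = ∫_0^5 (36*x^2) dx. Term by term:
    ∫_0^5 36*x^2 dx = 1500.
Adding: ||u||_{H^1}^2 = 5880 + 1500 = 7380.


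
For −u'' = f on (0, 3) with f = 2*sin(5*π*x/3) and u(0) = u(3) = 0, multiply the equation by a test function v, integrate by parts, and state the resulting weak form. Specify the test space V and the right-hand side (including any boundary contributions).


V = H^1_0(0, 3) (so v(0) = v(3) = 0); weak form: ∫_0^3 u'v' dx = ∫_0^3 (2*sin(5*π*x/3)) v dx for all v ∈ V.

Multiply both sides by a test function v and integrate from 0 to 3:
  ∫_0^3 −u''(x) v(x) dx = ∫_0^3 f(x) v(x) dx.
Integrate the LHS by parts once:
  ∫_0^3 −u'' v dx = −[u'(x) v(x)]_0^3 + ∫_0^3 u'(x) v'(x) dx.
Thus ∫_0^3 u'(x) v'(x) dx = ∫_0^3 f(x) v(x) dx + [u'(x) v(x)]_0^3.
Choose V so that boundary terms are either known or forced to vanish.
u is Dirichlet: u(0) = u(3) = 0. Let V = H^1_0(0, 3); then v(0) = v(3) = 0, and [u' v]_0^3 = 0.
Weak formulation: find u (satisfying any essential BC) such that ∫_0^3 u'(x) v'(x) dx = ∫_0^3 f v dx for all v ∈ V.
Substituting f(x) = 2*sin(5*π*x/3), the right-hand side is ∫_0^3 (2*sin(5*π*x/3)) v dx.


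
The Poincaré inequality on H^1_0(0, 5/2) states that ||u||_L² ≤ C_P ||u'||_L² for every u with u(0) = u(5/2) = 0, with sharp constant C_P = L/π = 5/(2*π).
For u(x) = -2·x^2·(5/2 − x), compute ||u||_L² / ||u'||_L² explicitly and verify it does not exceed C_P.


||u||_L² / ||u'||_L² = 5*sqrt(14)/28 < C_P = 5/(2*π).

u(x) = -2·x^2·(5/2 − x), so u'(x) = 2*x*(3*x - 5).
u(x) = -2·x^2·(5/2 − x) vanishes at x = 0 and x = 5/2, so u ∈ H^1_0(0, 5/2). Differentiate via the product rule and integrate the resulting polynomials term by term.
  ∫_0^5/2 u² dx = ∫_0^5/2 (4*x^6 - 20*x^5 + 25*x^4) dx. Term by term:
    ∫_0^5/2 4*x^6 dx = 78125/224;  ∫_0^5/2 -20*x^5 dx = -78125/96;  ∫_0^5/2 25*x^4 dx = 15625/32.
  Sum: 78125/224 − 78125/96 + 15625/32 = 15625/672.
  ∫_0^5/2 (u')² dx = ∫_0^5/2 (36*x^4 - 120*x^3 + 100*x^2) dx. Term by term:
    ∫_0^5/2 36*x^4 dx = 5625/8;  ∫_0^5/2 -120*x^3 dx = -9375/8;  ∫_0^5/2 100*x^2 dx = 3125/6.
  Sum: 5625/8 − 9375/8 + 3125/6 = 625/12.
∫_0^5/2 u² dx = 15625/672, so ||u||_L² = 125*sqrt(42)/168.
∫_0^5/2 (u')² dx = 625/12, so ||u'||_L² = 25*sqrt(3)/6.
Ratio ||u||_L² / ||u'||_L² = 5*sqrt(14)/28.
Sharp Poincaré constant on H^1_0(0, 5/2) is C_P = L/π = 5/(2*π), achieved by sin(2*π/5·x).
A polynomial bump cannot attain the sharp Poincaré constant (only the first sine eigenfunction does), so the ratio is strictly less than C_P, consistent with ||u||_L² ≤ C_P ||u'||_L².


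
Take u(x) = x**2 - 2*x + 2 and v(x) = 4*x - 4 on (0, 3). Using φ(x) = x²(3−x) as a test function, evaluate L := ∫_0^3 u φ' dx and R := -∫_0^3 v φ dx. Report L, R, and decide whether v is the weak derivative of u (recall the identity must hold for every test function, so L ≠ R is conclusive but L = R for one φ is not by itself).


LHS = -54/5, RHS = -108/5. No, v is not the weak derivative of u.

u(x) = x**2 - 2*x + 2, classical derivative u'(x) = 2*x - 2.
φ(x) = x²(3−x), so φ'(x) = 3*x*(2 - x).
Note φ(0) = φ(3) = 0, so the boundary term u·φ vanishes.
LHS = ∫_0^3 u(x) φ'(x) dx = ∫_0^3 (-3*x^4 + 12*x^3 - 18*x^2 + 12*x) dx. Term by term:
  ∫_0^3 -3*x^4 dx = -729/5;  ∫_0^3 12*x^3 dx = 243;  ∫_0^3 -18*x^2 dx = -162;
  ∫_0^3 12*x dx = 54.
Sum: -729/5 + 243 − 162 + 54 = -54/5.
So LHS = -54/5.
∫_0^3 v(x) φ(x) dx = ∫_0^3 (-4*x^4 + 16*x^3 - 12*x^2) dx. Term by term:
  ∫_0^3 -4*x^4 dx = -972/5;  ∫_0^3 16*x^3 dx = 324;  ∫_0^3 -12*x^2 dx = -108.
Sum: -972/5 + 324 − 108 = 108/5.
So RHS = -∫_0^3 v(x) φ(x) dx = -108/5.
LHS − RHS = 54/5 ≠ 0, so the identity fails.
(For a valid weak derivative the identity must hold for EVERY test function, in particular this one. The failure shows v is NOT the weak derivative of u.)
Correct weak derivative would be u'(x) = 2*x - 2.
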